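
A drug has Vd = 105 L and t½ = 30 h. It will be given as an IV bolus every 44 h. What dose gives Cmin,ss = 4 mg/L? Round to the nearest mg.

τ/t½ = 44/30 ≈ 1.4667, so f = (1/2)^(44/30) ≈ 0.361817.
Cmin,ss = (D/Vd)·f/(1−f), so D = Cmin,ss·Vd·(1−f)/f.
D = 4 × 105 × (1−f)/f ≈ 4 × 105 × 1.76383 ≈ 740.81 mg.

741 mg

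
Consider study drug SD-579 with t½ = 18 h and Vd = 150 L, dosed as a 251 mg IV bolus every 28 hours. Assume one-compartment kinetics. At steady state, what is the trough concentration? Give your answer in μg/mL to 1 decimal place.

τ/t½ = 28/18 ≈ 1.5556, so fraction remaining f = (1/2)^(28/18) ≈ 0.3402.
Accumulation ratio R = 1/(1 − f) ≈ 1/0.6598 ≈ 1.5156.
Each bolus raises the concentration by D/Vd = 251/150 ≈ 1.673 μg/mL.
Steady-state peak Cmax,ss = C₀·R ≈ 1.673 × 1.5156 ≈ 2.536 μg/mL.
Steady-state trough Cmin,ss = Cmax,ss·f ≈ 2.536 × 0.3402 ≈ 0.863 μg/mL.

0.9 μg/mL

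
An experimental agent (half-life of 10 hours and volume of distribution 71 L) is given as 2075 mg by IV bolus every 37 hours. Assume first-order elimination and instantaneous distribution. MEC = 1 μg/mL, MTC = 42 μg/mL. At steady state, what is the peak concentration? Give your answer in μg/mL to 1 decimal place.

31.7 μg/mL

Over one 37-h interval, 37/10 ≈ 3.7 half-lives elapse, leaving f ≈ 0.0769 of each dose.
At steady state, accumulation factor R = 1/(1 − e^(−kτ)) ≈ 1.0833.
Single-dose peak C₀ = D/Vd = 2075/71 ≈ 29.225 μg/mL.
Cmax,ss = C₀/(1 − f) ≈ 29.225/0.9231 ≈ 31.660 μg/mL.
Peak 31.7 μg/mL vs MTC 42 μg/mL: below toxic threshold.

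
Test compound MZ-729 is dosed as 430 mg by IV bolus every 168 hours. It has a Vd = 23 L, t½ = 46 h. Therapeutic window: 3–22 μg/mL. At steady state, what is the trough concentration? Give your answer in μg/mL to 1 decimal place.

1.6 μg/mL

τ/t½ = 168/46 ≈ 3.6522, so fraction remaining f = (1/2)^(168/46) ≈ 0.0795.
Each bolus raises the concentration by D/Vd = 430/23 ≈ 18.696 μg/mL.
Steady-state trough Cmin,ss = C₀·f/(1−f) ≈ 18.696 × 0.0795/0.9205 ≈ 1.615 μg/mL.
Trough 1.6 μg/mL vs MEC 3 μg/mL: subtherapeutic.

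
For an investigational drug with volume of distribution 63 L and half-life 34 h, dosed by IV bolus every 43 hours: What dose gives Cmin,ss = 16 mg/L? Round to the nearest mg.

τ/t½ = 43/34 ≈ 1.2647, so f = (1/2)^(43/34) ≈ 0.416184.
Cmin,ss = (D/Vd)·f/(1−f), so D = Cmin,ss·Vd·(1−f)/f.
D = 16 × 63 × (1−f)/f ≈ 16 × 63 × 1.40278 ≈ 1414.00 mg.

1414 mg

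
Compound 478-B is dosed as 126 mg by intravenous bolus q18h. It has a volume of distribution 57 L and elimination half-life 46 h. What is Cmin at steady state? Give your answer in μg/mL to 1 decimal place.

k = ln2/t½ = ln2/46 ≈ 0.015068 h⁻¹; fraction remaining f = e^(−kτ) = e^(−0.015068×18) ≈ 0.7624.
Accumulation ratio R = 1/(1 − f) ≈ 1/0.2376 ≈ 4.2088.
Each bolus raises the concentration by D/Vd = 126/57 ≈ 2.211 μg/mL.
Steady-state peak Cmax,ss = C₀·R ≈ 2.211 × 4.2088 ≈ 9.306 μg/mL.
One interval later, Cmin,ss = Cmax,ss·e^(−kτ) ≈ 9.306 × 0.7624 ≈ 7.095 μg/mL.

7.1 μg/mL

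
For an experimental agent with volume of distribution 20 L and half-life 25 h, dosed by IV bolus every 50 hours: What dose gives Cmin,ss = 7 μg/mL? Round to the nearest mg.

420 mg

τ/t½ = 50/25 ≈ 2, so f = (1/2)^(50/25) ≈ 0.250000.
Cmin,ss = (D/Vd)·f/(1−f), so D = Cmin,ss·Vd·(1−f)/f.
D = 7 × 20 × (1−f)/f ≈ 7 × 20 × 3.00000 ≈ 420.00 mg.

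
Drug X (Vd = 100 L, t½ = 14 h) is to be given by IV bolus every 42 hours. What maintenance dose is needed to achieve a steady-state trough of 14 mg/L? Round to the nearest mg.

9800 mg

τ/t½ = 42/14 ≈ 3, so f = (1/2)^(42/14) ≈ 0.125000.
Cmin,ss = (D/Vd)·f/(1−f), so D = Cmin,ss·Vd·(1−f)/f.
D = 14 × 100 × (1−f)/f ≈ 14 × 100 × 7.00000 ≈ 9800.00 mg.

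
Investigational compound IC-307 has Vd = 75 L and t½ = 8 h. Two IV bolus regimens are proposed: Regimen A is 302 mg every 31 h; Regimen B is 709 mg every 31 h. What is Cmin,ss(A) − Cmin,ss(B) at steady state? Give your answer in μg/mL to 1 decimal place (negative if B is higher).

Regimen A: f = (1/2)^(31/8) ≈ 0.0682; Cmin,ss = (302/75)·f/(1−f) ≈ 0.295 μg/mL.
Regimen B: f = (1/2)^(31/8) ≈ 0.0682; Cmin,ss = (709/75)·f/(1−f) ≈ 0.692 μg/mL.
Difference ≈ 0.295 − 0.692 ≈ -0.397 μg/mL.

-0.4 μg/mL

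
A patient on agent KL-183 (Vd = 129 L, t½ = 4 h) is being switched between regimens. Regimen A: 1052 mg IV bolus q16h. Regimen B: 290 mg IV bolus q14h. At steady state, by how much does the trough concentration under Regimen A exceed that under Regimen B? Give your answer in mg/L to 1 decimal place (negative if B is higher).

Regimen A: f = (1/2)^(16/4) ≈ 0.0625; Cmin,ss = (1052/129)·f/(1−f) ≈ 0.544 mg/L.
Regimen B: f = (1/2)^(14/4) ≈ 0.0884; Cmin,ss = (290/129)·f/(1−f) ≈ 0.218 mg/L.
Difference ≈ 0.544 − 0.218 ≈ 0.326 mg/L.

0.3 mg/L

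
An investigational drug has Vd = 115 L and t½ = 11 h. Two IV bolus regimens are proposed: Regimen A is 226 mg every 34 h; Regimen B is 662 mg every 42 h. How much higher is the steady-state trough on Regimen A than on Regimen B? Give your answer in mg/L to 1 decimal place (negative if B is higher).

-0.2 mg/L

Regimen A: f = (1/2)^(34/11) ≈ 0.1174; Cmin,ss = (226/115)·f/(1−f) ≈ 0.261 mg/L.
Regimen B: f = (1/2)^(42/11) ≈ 0.0709; Cmin,ss = (662/115)·f/(1−f) ≈ 0.439 mg/L.
Difference ≈ 0.261 − 0.439 ≈ -0.178 mg/L.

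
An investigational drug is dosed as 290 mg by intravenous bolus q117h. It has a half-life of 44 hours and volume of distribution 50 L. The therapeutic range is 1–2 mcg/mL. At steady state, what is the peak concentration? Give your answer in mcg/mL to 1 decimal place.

τ/t½ = 117/44 ≈ 2.6591, so fraction remaining f = (1/2)^(117/44) ≈ 0.1583.
At steady state, accumulation factor R = 1/(1 − e^(−kτ)) ≈ 1.1881.
Single-dose peak C₀ = D/Vd = 290/50 ≈ 5.800 mcg/mL.
Steady-state peak Cmax,ss = C₀·R ≈ 5.800 × 1.1881 ≈ 6.891 mcg/mL.
Peak 6.9 mcg/mL vs MTC 2 mcg/mL: exceeds toxic threshold.

6.9 mcg/mL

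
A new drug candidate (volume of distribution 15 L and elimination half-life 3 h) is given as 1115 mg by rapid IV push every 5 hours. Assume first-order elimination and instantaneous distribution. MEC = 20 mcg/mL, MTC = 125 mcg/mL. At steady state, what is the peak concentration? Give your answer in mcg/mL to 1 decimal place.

108.5 mcg/mL

Over one 5-h interval, 5/3 ≈ 1.6667 half-lives elapse, leaving f ≈ 0.3150 of each dose.
Accumulation ratio R = 1/(1 − f) ≈ 1/0.6850 ≈ 1.4599.
Single-dose peak C₀ = D/Vd = 1115/15 ≈ 74.333 mcg/mL.
Steady-state peak Cmax,ss = C₀·R ≈ 74.333 × 1.4599 ≈ 108.519 mcg/mL.
Peak 108.5 mcg/mL vs MTC 125 mcg/mL: below toxic threshold.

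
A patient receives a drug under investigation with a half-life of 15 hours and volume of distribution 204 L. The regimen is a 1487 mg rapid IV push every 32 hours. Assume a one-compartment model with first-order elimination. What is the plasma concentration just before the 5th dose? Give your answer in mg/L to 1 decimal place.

f = (1/2)^(τ/t½) = (1/2)^(32/15) ≈ 0.2279.
C₀ = D/Vd = 1487/204 ≈ 7.289 mg/L.
Before the 5th dose, 4 doses have been given. Superposition: Cmin = C₀·(f + f² + … + f^4).
≈ 7.289 × (0.2279 + 0.0519 + 0.0118 + 0.0027) ≈ 7.289 × 0.2943 ≈ 2.145 mg/L.

2.1 mg/L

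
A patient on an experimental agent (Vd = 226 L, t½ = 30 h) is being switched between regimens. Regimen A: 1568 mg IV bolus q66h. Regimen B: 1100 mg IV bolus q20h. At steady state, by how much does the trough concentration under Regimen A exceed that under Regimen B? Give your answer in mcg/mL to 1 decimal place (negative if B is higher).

Regimen A: f = (1/2)^(66/30) ≈ 0.2176; Cmin,ss = (1568/226)·f/(1−f) ≈ 1.930 mcg/mL.
Regimen B: f = (1/2)^(20/30) ≈ 0.6300; Cmin,ss = (1100/226)·f/(1−f) ≈ 8.287 mcg/mL.
Difference ≈ 1.930 − 8.287 ≈ -6.357 mcg/mL.

-6.4 mcg/mL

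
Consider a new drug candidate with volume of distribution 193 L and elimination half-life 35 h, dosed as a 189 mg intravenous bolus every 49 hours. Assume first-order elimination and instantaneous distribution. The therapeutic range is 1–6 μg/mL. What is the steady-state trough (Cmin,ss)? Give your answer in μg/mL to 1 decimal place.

0.6 μg/mL

k = ln2/t½ = ln2/35 ≈ 0.019804 h⁻¹; fraction remaining f = e^(−kτ) = e^(−0.019804×49) ≈ 0.3789.
Accumulation ratio R = 1/(1 − f) ≈ 1/0.6211 ≈ 1.6100.
Single-dose peak C₀ = D/Vd = 189/193 ≈ 0.979 μg/mL.
Cmax,ss = C₀/(1 − f) ≈ 0.979/0.6211 ≈ 1.576 μg/mL.
One interval later, Cmin,ss = Cmax,ss·e^(−kτ) ≈ 1.576 × 0.3789 ≈ 0.597 μg/mL.
Trough 0.6 μg/mL vs MEC 1 μg/mL: subtherapeutic.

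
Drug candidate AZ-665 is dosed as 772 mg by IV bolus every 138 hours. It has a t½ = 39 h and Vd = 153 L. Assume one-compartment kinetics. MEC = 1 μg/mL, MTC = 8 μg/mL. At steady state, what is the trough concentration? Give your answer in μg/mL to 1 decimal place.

0.5 μg/mL

Over one 138-h interval, 138/39 ≈ 3.5385 half-lives elapse, leaving f ≈ 0.0861 of each dose.
Single-dose peak C₀ = D/Vd = 772/153 ≈ 5.046 μg/mL.
Steady-state trough Cmin,ss = C₀·f/(1−f) ≈ 5.046 × 0.0861/0.9139 ≈ 0.475 μg/mL.
Trough 0.5 μg/mL vs MEC 1 μg/mL: subtherapeutic.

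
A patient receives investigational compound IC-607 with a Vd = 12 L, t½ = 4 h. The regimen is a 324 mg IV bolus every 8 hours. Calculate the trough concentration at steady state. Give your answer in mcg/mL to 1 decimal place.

τ = 8 h = 2 half-lives, so f = (1/2)^2 = 0.25.
Accumulation ratio R = 1/(1 − f) = 1/0.75 = 4/3.
Single-dose peak C₀ = D/Vd = 324/12 = 27 mcg/mL.
Steady-state peak Cmax,ss = C₀·R = 27 × 4/3 ≈ 36.000 mcg/mL.
Steady-state trough Cmin,ss = Cmax,ss·f ≈ 36.000 × 0.25 ≈ 9.000 mcg/mL.

9.0 mcg/mL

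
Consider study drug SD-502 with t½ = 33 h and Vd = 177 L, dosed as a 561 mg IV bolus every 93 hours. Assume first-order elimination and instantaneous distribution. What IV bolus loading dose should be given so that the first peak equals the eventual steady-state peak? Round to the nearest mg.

f = (1/2)^(93/33) ≈ 0.141789; accumulation ratio R = 1/(1−f) ≈ 1.16521.
Loading dose to hit Cmax,ss on first dose: D_load = D_maint·R ≈ 561 × 1.16521 ≈ 653.68 mg.

654 mg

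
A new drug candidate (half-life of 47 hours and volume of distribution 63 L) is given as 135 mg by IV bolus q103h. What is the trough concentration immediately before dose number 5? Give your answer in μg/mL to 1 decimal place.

f = (1/2)^(τ/t½) = (1/2)^(103/47) ≈ 0.2189.
C₀ = D/Vd = 135/63 ≈ 2.143 μg/mL.
Before the 5th dose, 4 doses have been given. Superposition: Cmin = C₀·(f + f² + … + f^4).
≈ 2.143 × (0.2189 + 0.0479 + 0.0105 + 0.0023) ≈ 2.143 × 0.2796 ≈ 0.599 μg/mL.

0.6 μg/mL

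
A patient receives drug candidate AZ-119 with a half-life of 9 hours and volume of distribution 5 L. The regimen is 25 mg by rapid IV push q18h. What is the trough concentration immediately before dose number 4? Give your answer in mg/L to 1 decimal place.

1.6 mg/L

f = (1/2)^(τ/t½) = (1/2)^(18/9) ≈ 0.2500.
C₀ = D/Vd = 25/5 ≈ 5.000 mg/L.
Before the 4th dose, 3 doses have been given. Superposition: Cmin = C₀·(f + f² + … + f^3).
≈ 5.000 × (0.2500 + 0.0625 + 0.0156) ≈ 5.000 × 0.3281 ≈ 1.641 mg/L.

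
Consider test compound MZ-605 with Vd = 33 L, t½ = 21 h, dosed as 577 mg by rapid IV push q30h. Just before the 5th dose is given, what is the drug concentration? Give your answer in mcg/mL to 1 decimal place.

10.1 mcg/mL

f = (1/2)^(τ/t½) = (1/2)^(30/21) ≈ 0.3715.
C₀ = D/Vd = 577/33 ≈ 17.485 mcg/mL.
Before the 5th dose, 4 doses have been given. Superposition: Cmin = C₀·(f + f² + … + f^4).
≈ 17.485 × (0.3715 + 0.1380 + 0.0513 + 0.0190) ≈ 17.485 × 0.5798 ≈ 10.138 mcg/mL.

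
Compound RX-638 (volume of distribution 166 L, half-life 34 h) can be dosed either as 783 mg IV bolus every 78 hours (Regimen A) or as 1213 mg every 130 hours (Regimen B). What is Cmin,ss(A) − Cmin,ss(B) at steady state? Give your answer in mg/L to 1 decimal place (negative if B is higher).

Regimen A: f = (1/2)^(78/34) ≈ 0.2039; Cmin,ss = (783/166)·f/(1−f) ≈ 1.208 mg/L.
Regimen B: f = (1/2)^(130/34) ≈ 0.0706; Cmin,ss = (1213/166)·f/(1−f) ≈ 0.555 mg/L.
Difference ≈ 1.208 − 0.555 ≈ 0.653 mg/L.

0.7 mg/L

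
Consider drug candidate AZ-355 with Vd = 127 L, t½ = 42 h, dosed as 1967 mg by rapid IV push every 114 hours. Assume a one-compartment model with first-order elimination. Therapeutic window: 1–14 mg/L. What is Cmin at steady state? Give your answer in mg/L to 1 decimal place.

Over one 114-h interval, 114/42 ≈ 2.7143 half-lives elapse, leaving f ≈ 0.1524 of each dose.
At steady state, accumulation factor R = 1/(1 − e^(−kτ)) ≈ 1.1798.
Single-dose peak C₀ = D/Vd = 1967/127 ≈ 15.488 mg/L.
Steady-state peak Cmax,ss = C₀·R ≈ 15.488 × 1.1798 ≈ 18.273 mg/L.
Steady-state trough Cmin,ss = Cmax,ss·f ≈ 18.273 × 0.1524 ≈ 2.785 mg/L.
Trough 2.8 mg/L vs MEC 1 mg/L: adequate.

2.8 mg/L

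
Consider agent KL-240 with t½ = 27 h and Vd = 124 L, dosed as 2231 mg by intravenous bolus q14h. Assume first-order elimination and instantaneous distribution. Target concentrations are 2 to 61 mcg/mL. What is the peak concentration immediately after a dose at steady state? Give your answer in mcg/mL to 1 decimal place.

59.6 mcg/mL

τ/t½ = 14/27 ≈ 0.51852, so fraction remaining f = (1/2)^(14/27) ≈ 0.6981.
At steady state, accumulation factor R = 1/(1 − e^(−kτ)) ≈ 3.3124.
Each bolus raises the concentration by D/Vd = 2231/124 ≈ 17.992 mcg/mL.
Cmax,ss = C₀/(1 − f) ≈ 17.992/0.3019 ≈ 59.596 mcg/mL.
Peak 59.6 mcg/mL vs MTC 61 mcg/mL: below toxic threshold.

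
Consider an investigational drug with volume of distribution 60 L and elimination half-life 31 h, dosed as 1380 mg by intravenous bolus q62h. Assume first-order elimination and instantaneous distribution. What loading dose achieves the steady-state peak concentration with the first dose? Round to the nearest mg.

1840 mg

f = (1/2)^(62/31) ≈ 0.250000; accumulation ratio R = 1/(1−f) ≈ 1.33333.
Loading dose to hit Cmax,ss on first dose: D_load = D_maint·R ≈ 1380 × 1.33333 ≈ 1840.00 mg.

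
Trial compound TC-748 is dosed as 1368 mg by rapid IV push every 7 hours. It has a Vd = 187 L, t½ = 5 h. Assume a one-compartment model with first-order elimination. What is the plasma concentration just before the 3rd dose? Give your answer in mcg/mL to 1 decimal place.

3.8 mcg/mL

f = (1/2)^(τ/t½) = (1/2)^(7/5) ≈ 0.3789.
C₀ = D/Vd = 1368/187 ≈ 7.316 mcg/mL.
Before the 3rd dose, 2 doses have been given. Superposition: Cmin = C₀·(f + f²).
≈ 7.316 × (0.3789 + 0.1436) ≈ 7.316 × 0.5225 ≈ 3.823 mcg/mL.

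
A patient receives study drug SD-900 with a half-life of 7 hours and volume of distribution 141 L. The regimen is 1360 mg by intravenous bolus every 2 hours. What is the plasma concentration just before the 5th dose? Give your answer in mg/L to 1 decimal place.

24.1 mg/L

f = (1/2)^(τ/t½) = (1/2)^(2/7) ≈ 0.8203.
C₀ = D/Vd = 1360/141 ≈ 9.645 mg/L.
Before the 5th dose, 4 doses have been given. Superposition: Cmin = C₀·(f + f² + … + f^4).
≈ 9.645 × (0.8203 + 0.6729 + 0.5520 + 0.4528) ≈ 9.645 × 2.4980 ≈ 24.093 mg/L.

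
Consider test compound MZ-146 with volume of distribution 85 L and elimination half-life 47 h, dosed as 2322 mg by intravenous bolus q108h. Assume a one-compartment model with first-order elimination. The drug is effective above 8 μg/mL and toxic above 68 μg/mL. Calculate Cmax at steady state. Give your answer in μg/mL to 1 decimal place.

k = ln2/t½ = ln2/47 ≈ 0.014748 h⁻¹; fraction remaining f = e^(−kτ) = e^(−0.014748×108) ≈ 0.2034.
Accumulation ratio R = 1/(1 − f) ≈ 1/0.7966 ≈ 1.2553.
Each bolus raises the concentration by D/Vd = 2322/85 ≈ 27.318 μg/mL.
Steady-state peak Cmax,ss = C₀·R ≈ 27.318 × 1.2553 ≈ 34.292 μg/mL.
Peak 34.3 μg/mL vs MTC 68 μg/mL: below toxic threshold.

34.3 μg/mL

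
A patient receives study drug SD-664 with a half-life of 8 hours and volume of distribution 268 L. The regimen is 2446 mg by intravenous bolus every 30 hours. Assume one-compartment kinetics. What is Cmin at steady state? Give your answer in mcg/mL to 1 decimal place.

Over one 30-h interval, 30/8 ≈ 3.75 half-lives elapse, leaving f ≈ 0.0743 of each dose.
Accumulation ratio R = 1/(1 − f) ≈ 1/0.9257 ≈ 1.0803.
Each bolus raises the concentration by D/Vd = 2446/268 ≈ 9.127 mcg/mL.
Steady-state peak Cmax,ss = C₀·R ≈ 9.127 × 1.0803 ≈ 9.860 mcg/mL.
Steady-state trough Cmin,ss = Cmax,ss·f ≈ 9.860 × 0.0743 ≈ 0.733 mcg/mL.

0.7 mcg/mL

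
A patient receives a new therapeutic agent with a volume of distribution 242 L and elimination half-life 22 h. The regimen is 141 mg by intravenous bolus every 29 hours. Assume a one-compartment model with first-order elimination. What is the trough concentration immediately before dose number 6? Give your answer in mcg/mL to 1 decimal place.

f = (1/2)^(τ/t½) = (1/2)^(29/22) ≈ 0.4010.
C₀ = D/Vd = 141/242 ≈ 0.583 mcg/mL.
Before the 6th dose, 5 doses have been given. Superposition: Cmin = C₀·(f + f² + … + f^5).
≈ 0.583 × (0.4010 + 0.1608 + 0.0645 + 0.0259 + 0.0104) ≈ 0.583 × 0.6626 ≈ 0.386 mcg/mL.

0.4 mcg/mL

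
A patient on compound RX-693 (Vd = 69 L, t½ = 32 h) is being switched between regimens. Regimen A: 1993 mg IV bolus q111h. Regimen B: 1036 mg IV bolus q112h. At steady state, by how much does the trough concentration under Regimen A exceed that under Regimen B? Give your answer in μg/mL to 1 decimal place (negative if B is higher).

1.4 μg/mL

Regimen A: f = (1/2)^(111/32) ≈ 0.0903; Cmin,ss = (1993/69)·f/(1−f) ≈ 2.867 μg/mL.
Regimen B: f = (1/2)^(112/32) ≈ 0.0884; Cmin,ss = (1036/69)·f/(1−f) ≈ 1.456 μg/mL.
Difference ≈ 2.867 − 1.456 ≈ 1.411 μg/mL.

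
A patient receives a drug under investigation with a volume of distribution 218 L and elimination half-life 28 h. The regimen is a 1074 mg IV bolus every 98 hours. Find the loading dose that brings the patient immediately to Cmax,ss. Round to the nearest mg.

f = (1/2)^(98/28) ≈ 0.088388; accumulation ratio R = 1/(1−f) ≈ 1.09696.
Loading dose to hit Cmax,ss on first dose: D_load = D_maint·R ≈ 1074 × 1.09696 ≈ 1178.14 mg.

1178 mg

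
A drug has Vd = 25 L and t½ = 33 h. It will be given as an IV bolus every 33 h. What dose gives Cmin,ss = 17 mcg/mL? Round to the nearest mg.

425 mg

τ/t½ = 33/33 ≈ 1, so f = (1/2)^(33/33) ≈ 0.500000.
Cmin,ss = (D/Vd)·f/(1−f), so D = Cmin,ss·Vd·(1−f)/f.
D = 17 × 25 × (1−f)/f ≈ 17 × 25 × 1.00000 ≈ 425.00 mg.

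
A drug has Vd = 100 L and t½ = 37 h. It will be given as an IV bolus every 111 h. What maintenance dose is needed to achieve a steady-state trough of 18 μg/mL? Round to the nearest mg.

12600 mg

τ/t½ = 111/37 ≈ 3, so f = (1/2)^(111/37) ≈ 0.125000.
Cmin,ss = (D/Vd)·f/(1−f), so D = Cmin,ss·Vd·(1−f)/f.
D = 18 × 100 × (1−f)/f ≈ 18 × 100 × 7.00000 ≈ 12600.00 mg.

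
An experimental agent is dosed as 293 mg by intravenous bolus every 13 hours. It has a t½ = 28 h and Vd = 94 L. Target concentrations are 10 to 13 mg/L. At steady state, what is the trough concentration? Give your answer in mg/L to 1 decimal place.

8.2 mg/L

τ/t½ = 13/28 ≈ 0.46429, so fraction remaining f = (1/2)^(13/28) ≈ 0.7248.
At steady state, accumulation factor R = 1/(1 − e^(−kτ)) ≈ 3.6337.
Each bolus raises the concentration by D/Vd = 293/94 ≈ 3.117 mg/L.
Steady-state peak Cmax,ss = C₀·R ≈ 3.117 × 3.6337 ≈ 11.326 mg/L.
One interval later, Cmin,ss = Cmax,ss·e^(−kτ) ≈ 11.326 × 0.7248 ≈ 8.209 mg/L.
Trough 8.2 mg/L vs MEC 10 mg/L: subtherapeutic.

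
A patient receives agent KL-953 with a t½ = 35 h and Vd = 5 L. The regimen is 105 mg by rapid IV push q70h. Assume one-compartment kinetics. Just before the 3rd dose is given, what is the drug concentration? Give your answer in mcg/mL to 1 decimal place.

f = (1/2)^(τ/t½) = (1/2)^(70/35) ≈ 0.2500.
C₀ = D/Vd = 105/5 ≈ 21.000 mcg/mL.
Before the 3rd dose, 2 doses have been given. Superposition: Cmin = C₀·(f + f²).
≈ 21.000 × (0.2500 + 0.0625) ≈ 21.000 × 0.3125 ≈ 6.562 mcg/mL.

6.6 mcg/mL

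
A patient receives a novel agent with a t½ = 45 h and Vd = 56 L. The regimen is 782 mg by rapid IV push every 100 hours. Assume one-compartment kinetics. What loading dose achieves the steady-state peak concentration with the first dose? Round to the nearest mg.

995 mg

f = (1/2)^(100/45) ≈ 0.214311; accumulation ratio R = 1/(1−f) ≈ 1.27277.
Loading dose to hit Cmax,ss on first dose: D_load = D_maint·R ≈ 782 × 1.27277 ≈ 995.31 mg.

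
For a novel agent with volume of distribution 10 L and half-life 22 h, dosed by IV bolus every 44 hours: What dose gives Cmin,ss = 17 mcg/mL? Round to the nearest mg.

τ/t½ = 44/22 ≈ 2, so f = (1/2)^(44/22) ≈ 0.250000.
Cmin,ss = (D/Vd)·f/(1−f), so D = Cmin,ss·Vd·(1−f)/f.
D = 17 × 10 × (1−f)/f ≈ 17 × 10 × 3.00000 ≈ 510.00 mg.

510 mg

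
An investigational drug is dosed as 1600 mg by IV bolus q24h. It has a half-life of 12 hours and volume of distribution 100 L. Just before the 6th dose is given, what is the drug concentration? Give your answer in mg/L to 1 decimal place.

f = (1/2)^(τ/t½) = (1/2)^(24/12) ≈ 0.2500.
C₀ = D/Vd = 1600/100 ≈ 16.000 mg/L.
Before the 6th dose, 5 doses have been given. Superposition: Cmin = C₀·(f + f² + … + f^5).
≈ 16.000 × (0.2500 + 0.0625 + 0.0156 + 0.0039 + 0.0010) ≈ 16.000 × 0.3330 ≈ 5.328 mg/L.

5.3 mg/L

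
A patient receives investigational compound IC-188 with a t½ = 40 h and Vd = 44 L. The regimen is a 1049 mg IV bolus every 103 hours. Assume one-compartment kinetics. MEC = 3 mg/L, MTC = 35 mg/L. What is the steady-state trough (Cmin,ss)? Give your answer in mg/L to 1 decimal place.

4.8 mg/L

Over one 103-h interval, 103/40 ≈ 2.575 half-lives elapse, leaving f ≈ 0.1678 of each dose.
Accumulation ratio R = 1/(1 − f) ≈ 1/0.8322 ≈ 1.2016.
Single-dose peak C₀ = D/Vd = 1049/44 ≈ 23.841 mg/L.
Cmax,ss = C₀/(1 − f) ≈ 23.841/0.8322 ≈ 28.648 mg/L.
Steady-state trough Cmin,ss = Cmax,ss·f ≈ 28.648 × 0.1678 ≈ 4.807 mg/L.
Trough 4.8 mg/L vs MEC 3 mg/L: adequate.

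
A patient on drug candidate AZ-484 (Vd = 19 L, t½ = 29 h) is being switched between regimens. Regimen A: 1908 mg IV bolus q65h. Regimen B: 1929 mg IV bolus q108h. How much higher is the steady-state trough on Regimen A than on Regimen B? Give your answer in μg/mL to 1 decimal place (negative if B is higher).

18.6 μg/mL

Regimen A: f = (1/2)^(65/29) ≈ 0.2115; Cmin,ss = (1908/19)·f/(1−f) ≈ 26.936 μg/mL.
Regimen B: f = (1/2)^(108/29) ≈ 0.0757; Cmin,ss = (1929/19)·f/(1−f) ≈ 8.315 μg/mL.
Difference ≈ 26.936 − 8.315 ≈ 18.621 μg/mL.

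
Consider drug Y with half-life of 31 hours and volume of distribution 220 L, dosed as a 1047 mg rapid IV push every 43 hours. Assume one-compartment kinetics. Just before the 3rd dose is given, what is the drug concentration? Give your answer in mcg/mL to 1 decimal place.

f = (1/2)^(τ/t½) = (1/2)^(43/31) ≈ 0.3823.
C₀ = D/Vd = 1047/220 ≈ 4.759 mcg/mL.
Before the 3rd dose, 2 doses have been given. Superposition: Cmin = C₀·(f + f²).
≈ 4.759 × (0.3823 + 0.1462) ≈ 4.759 × 0.5285 ≈ 2.515 mcg/mL.

2.5 mcg/mL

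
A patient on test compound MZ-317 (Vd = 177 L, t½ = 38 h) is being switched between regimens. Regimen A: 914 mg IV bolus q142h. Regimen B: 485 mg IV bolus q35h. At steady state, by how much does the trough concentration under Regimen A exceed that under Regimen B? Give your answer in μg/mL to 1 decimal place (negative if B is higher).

-2.6 μg/mL

Regimen A: f = (1/2)^(142/38) ≈ 0.0750; Cmin,ss = (914/177)·f/(1−f) ≈ 0.419 μg/mL.
Regimen B: f = (1/2)^(35/38) ≈ 0.5281; Cmin,ss = (485/177)·f/(1−f) ≈ 3.066 μg/mL.
Difference ≈ 0.419 − 3.066 ≈ -2.647 μg/mL.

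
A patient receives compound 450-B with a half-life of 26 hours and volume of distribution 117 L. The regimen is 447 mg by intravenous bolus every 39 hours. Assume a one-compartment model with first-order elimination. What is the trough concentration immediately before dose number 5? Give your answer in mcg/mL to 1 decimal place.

2.1 mcg/mL

f = (1/2)^(τ/t½) = (1/2)^(39/26) ≈ 0.3536.
C₀ = D/Vd = 447/117 ≈ 3.821 mcg/mL.
Before the 5th dose, 4 doses have been given. Superposition: Cmin = C₀·(f + f² + … + f^4).
≈ 3.821 × (0.3536 + 0.1250 + 0.0442 + 0.0156) ≈ 3.821 × 0.5384 ≈ 2.057 mcg/mL.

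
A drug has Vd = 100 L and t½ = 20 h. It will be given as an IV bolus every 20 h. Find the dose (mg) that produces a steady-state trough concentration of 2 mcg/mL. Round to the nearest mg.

τ/t½ = 20/20 ≈ 1, so f = (1/2)^(20/20) ≈ 0.500000.
Cmin,ss = (D/Vd)·f/(1−f), so D = Cmin,ss·Vd·(1−f)/f.
D = 2 × 100 × (1−f)/f ≈ 2 × 100 × 1.00000 ≈ 200.00 mg.

200 mg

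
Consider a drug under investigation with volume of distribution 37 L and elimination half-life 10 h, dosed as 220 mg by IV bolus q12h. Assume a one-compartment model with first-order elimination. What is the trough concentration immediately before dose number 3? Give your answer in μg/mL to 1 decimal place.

f = (1/2)^(τ/t½) = (1/2)^(12/10) ≈ 0.4353.
C₀ = D/Vd = 220/37 ≈ 5.946 μg/mL.
Before the 3rd dose, 2 doses have been given. Superposition: Cmin = C₀·(f + f²).
≈ 5.946 × (0.4353 + 0.1895) ≈ 5.946 × 0.6248 ≈ 3.715 μg/mL.

3.7 μg/mL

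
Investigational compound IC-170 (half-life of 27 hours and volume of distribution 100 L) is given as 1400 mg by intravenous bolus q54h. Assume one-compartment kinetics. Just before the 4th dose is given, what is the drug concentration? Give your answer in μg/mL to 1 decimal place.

f = (1/2)^(τ/t½) = (1/2)^(54/27) ≈ 0.2500.
C₀ = D/Vd = 1400/100 ≈ 14.000 μg/mL.
Before the 4th dose, 3 doses have been given. Superposition: Cmin = C₀·(f + f² + … + f^3).
≈ 14.000 × (0.2500 + 0.0625 + 0.0156) ≈ 14.000 × 0.3281 ≈ 4.593 μg/mL.

4.6 μg/mL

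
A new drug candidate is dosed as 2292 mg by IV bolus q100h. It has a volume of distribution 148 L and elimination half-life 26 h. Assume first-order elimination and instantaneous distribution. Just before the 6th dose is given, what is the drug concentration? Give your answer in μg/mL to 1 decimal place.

1.2 μg/mL

f = (1/2)^(τ/t½) = (1/2)^(100/26) ≈ 0.0695.
C₀ = D/Vd = 2292/148 ≈ 15.486 μg/mL.
Before the 6th dose, 5 doses have been given. Superposition: Cmin = C₀·(f + f² + … + f^5).
≈ 15.486 × (0.0695 + 0.0048 + 0.0003 + 0.0000 + 0.0000) ≈ 15.486 × 0.0746 ≈ 1.155 μg/mL.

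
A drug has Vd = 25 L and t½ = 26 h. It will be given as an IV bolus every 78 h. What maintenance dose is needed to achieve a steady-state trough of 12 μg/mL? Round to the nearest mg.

2100 mg

τ/t½ = 78/26 ≈ 3, so f = (1/2)^(78/26) ≈ 0.125000.
Cmin,ss = (D/Vd)·f/(1−f), so D = Cmin,ss·Vd·(1−f)/f.
D = 12 × 25 × (1−f)/f ≈ 12 × 25 × 7.00000 ≈ 2100.00 mg.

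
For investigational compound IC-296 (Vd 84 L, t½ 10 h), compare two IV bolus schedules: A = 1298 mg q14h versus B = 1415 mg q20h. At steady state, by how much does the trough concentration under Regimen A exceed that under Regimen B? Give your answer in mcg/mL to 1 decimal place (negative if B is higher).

Regimen A: f = (1/2)^(14/10) ≈ 0.3789; Cmin,ss = (1298/84)·f/(1−f) ≈ 9.427 mcg/mL.
Regimen B: f = (1/2)^(20/10) ≈ 0.2500; Cmin,ss = (1415/84)·f/(1−f) ≈ 5.615 mcg/mL.
Difference ≈ 9.427 − 5.615 ≈ 3.812 mcg/mL.

3.8 mcg/mL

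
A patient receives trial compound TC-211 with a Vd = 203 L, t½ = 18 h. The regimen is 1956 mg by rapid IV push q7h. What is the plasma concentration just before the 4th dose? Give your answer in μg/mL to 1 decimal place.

f = (1/2)^(τ/t½) = (1/2)^(7/18) ≈ 0.7637.
C₀ = D/Vd = 1956/203 ≈ 9.635 μg/mL.
Before the 4th dose, 3 doses have been given. Superposition: Cmin = C₀·(f + f² + … + f^3).
≈ 9.635 × (0.7637 + 0.5832 + 0.4454) ≈ 9.635 × 1.7923 ≈ 17.269 μg/mL.

17.3 μg/mL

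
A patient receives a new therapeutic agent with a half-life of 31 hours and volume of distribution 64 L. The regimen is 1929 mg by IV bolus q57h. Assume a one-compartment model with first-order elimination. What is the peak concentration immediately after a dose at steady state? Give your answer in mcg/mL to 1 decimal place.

τ/t½ = 57/31 ≈ 1.8387, so fraction remaining f = (1/2)^(57/31) ≈ 0.2796.
Accumulation ratio R = 1/(1 − f) ≈ 1/0.7204 ≈ 1.3881.
Single-dose peak C₀ = D/Vd = 1929/64 ≈ 30.141 mcg/mL.
Steady-state peak Cmax,ss = C₀·R ≈ 30.141 × 1.3881 ≈ 41.839 mcg/mL.

41.8 mcg/mL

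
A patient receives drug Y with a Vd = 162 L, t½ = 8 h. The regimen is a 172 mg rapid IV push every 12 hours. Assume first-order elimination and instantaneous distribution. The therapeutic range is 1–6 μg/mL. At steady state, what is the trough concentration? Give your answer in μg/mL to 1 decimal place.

0.6 μg/mL

τ/t½ = 12/8 ≈ 1.5, so fraction remaining f = (1/2)^(12/8) ≈ 0.3536.
Accumulation ratio R = 1/(1 − f) ≈ 1/0.6464 ≈ 1.5470.
Single-dose peak C₀ = D/Vd = 172/162 ≈ 1.062 μg/mL.
Steady-state peak Cmax,ss = C₀·R ≈ 1.062 × 1.5470 ≈ 1.643 μg/mL.
Steady-state trough Cmin,ss = Cmax,ss·f ≈ 1.643 × 0.3536 ≈ 0.581 μg/mL.
Trough 0.6 μg/mL vs MEC 1 μg/mL: subtherapeutic.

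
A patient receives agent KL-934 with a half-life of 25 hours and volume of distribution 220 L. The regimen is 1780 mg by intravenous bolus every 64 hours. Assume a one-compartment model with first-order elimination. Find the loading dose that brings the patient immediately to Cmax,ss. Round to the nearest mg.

2143 mg

f = (1/2)^(64/25) ≈ 0.169576; accumulation ratio R = 1/(1−f) ≈ 1.20420.
Loading dose to hit Cmax,ss on first dose: D_load = D_maint·R ≈ 1780 × 1.20420 ≈ 2143.48 mg.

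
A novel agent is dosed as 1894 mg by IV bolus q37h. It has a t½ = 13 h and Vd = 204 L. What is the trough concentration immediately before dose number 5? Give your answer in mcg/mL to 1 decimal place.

f = (1/2)^(τ/t½) = (1/2)^(37/13) ≈ 0.1391.
C₀ = D/Vd = 1894/204 ≈ 9.284 mcg/mL.
Before the 5th dose, 4 doses have been given. Superposition: Cmin = C₀·(f + f² + … + f^4).
≈ 9.284 × (0.1391 + 0.0193 + 0.0027 + 0.0004) ≈ 9.284 × 0.1615 ≈ 1.499 mcg/mL.

1.5 mcg/mL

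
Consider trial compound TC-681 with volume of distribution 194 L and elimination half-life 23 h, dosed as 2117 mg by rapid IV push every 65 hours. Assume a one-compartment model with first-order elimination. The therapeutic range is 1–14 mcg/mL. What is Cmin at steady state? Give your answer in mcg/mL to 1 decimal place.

1.8 mcg/mL

k = ln2/t½ = ln2/23 ≈ 0.030137 h⁻¹; fraction remaining f = e^(−kτ) = e^(−0.030137×65) ≈ 0.1410.
Accumulation ratio R = 1/(1 − f) ≈ 1/0.8590 ≈ 1.1641.
Each bolus raises the concentration by D/Vd = 2117/194 ≈ 10.912 mcg/mL.
Cmax,ss = C₀/(1 − f) ≈ 10.912/0.8590 ≈ 12.703 mcg/mL.
One interval later, Cmin,ss = Cmax,ss·e^(−kτ) ≈ 12.703 × 0.1410 ≈ 1.791 mcg/mL.
Trough 1.8 mcg/mL vs MEC 1 mcg/mL: adequate.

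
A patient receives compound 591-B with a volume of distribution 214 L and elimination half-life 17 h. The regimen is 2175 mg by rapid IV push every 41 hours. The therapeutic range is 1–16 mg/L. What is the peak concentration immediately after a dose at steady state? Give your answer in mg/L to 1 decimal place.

Over one 41-h interval, 41/17 ≈ 2.4118 half-lives elapse, leaving f ≈ 0.1879 of each dose.
At steady state, accumulation factor R = 1/(1 − e^(−kτ)) ≈ 1.2314.
Each bolus raises the concentration by D/Vd = 2175/214 ≈ 10.164 mg/L.
Cmax,ss = C₀/(1 − f) ≈ 10.164/0.8121 ≈ 12.516 mg/L.
Peak 12.5 mg/L vs MTC 16 mg/L: below toxic threshold.

12.5 mg/L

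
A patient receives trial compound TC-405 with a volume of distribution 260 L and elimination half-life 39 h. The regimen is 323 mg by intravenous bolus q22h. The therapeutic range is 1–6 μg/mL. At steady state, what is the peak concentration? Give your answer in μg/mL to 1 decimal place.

k = ln2/t½ = ln2/39 ≈ 0.017773 h⁻¹; fraction remaining f = e^(−kτ) = e^(−0.017773×22) ≈ 0.6764.
Accumulation ratio R = 1/(1 − f) ≈ 1/0.3236 ≈ 3.0902.
Single-dose peak C₀ = D/Vd = 323/260 ≈ 1.242 μg/mL.
Steady-state peak Cmax,ss = C₀·R ≈ 1.242 × 3.0902 ≈ 3.838 μg/mL.
Peak 3.8 μg/mL vs MTC 6 μg/mL: below toxic threshold.

3.8 μg/mL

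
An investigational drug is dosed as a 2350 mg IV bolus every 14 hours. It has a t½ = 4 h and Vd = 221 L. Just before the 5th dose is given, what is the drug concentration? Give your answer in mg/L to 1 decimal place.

1.0 mg/L

f = (1/2)^(τ/t½) = (1/2)^(14/4) ≈ 0.0884.
C₀ = D/Vd = 2350/221 ≈ 10.633 mg/L.
Before the 5th dose, 4 doses have been given. Superposition: Cmin = C₀·(f + f² + … + f^4).
≈ 10.633 × (0.0884 + 0.0078 + 0.0007 + 0.0001) ≈ 10.633 × 0.0970 ≈ 1.031 mg/L.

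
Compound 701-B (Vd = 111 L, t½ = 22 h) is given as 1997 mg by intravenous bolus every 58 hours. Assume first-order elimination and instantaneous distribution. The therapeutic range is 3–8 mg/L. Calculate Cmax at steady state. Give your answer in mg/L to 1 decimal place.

21.4 mg/L

τ/t½ = 58/22 ≈ 2.6364, so fraction remaining f = (1/2)^(58/22) ≈ 0.1608.
At steady state, accumulation factor R = 1/(1 − e^(−kτ)) ≈ 1.1916.
Single-dose peak C₀ = D/Vd = 1997/111 ≈ 17.991 mg/L.
Steady-state peak Cmax,ss = C₀·R ≈ 17.991 × 1.1916 ≈ 21.438 mg/L.
Peak 21.4 mg/L vs MTC 8 mg/L: exceeds toxic threshold.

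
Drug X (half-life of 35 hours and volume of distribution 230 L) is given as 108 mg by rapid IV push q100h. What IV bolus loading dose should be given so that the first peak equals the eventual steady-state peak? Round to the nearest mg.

125 mg

f = (1/2)^(100/35) ≈ 0.138011; accumulation ratio R = 1/(1−f) ≈ 1.16011.
Loading dose to hit Cmax,ss on first dose: D_load = D_maint·R ≈ 108 × 1.16011 ≈ 125.29 mg.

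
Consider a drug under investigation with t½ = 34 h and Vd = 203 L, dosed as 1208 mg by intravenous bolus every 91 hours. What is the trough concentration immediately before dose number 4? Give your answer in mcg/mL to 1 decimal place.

f = (1/2)^(τ/t½) = (1/2)^(91/34) ≈ 0.1564.
C₀ = D/Vd = 1208/203 ≈ 5.951 mcg/mL.
Before the 4th dose, 3 doses have been given. Superposition: Cmin = C₀·(f + f² + … + f^3).
≈ 5.951 × (0.1564 + 0.0245 + 0.0038) ≈ 5.951 × 0.1847 ≈ 1.099 mcg/mL.

1.1 mcg/mL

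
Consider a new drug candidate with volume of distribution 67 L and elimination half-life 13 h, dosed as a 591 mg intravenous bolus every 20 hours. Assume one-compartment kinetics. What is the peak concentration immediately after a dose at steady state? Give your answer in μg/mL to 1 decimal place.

13.5 μg/mL

τ/t½ = 20/13 ≈ 1.5385, so fraction remaining f = (1/2)^(20/13) ≈ 0.3443.
Accumulation ratio R = 1/(1 − f) ≈ 1/0.6557 ≈ 1.5251.
Single-dose peak C₀ = D/Vd = 591/67 ≈ 8.821 μg/mL.
Steady-state peak Cmax,ss = C₀·R ≈ 8.821 × 1.5251 ≈ 13.453 μg/mL.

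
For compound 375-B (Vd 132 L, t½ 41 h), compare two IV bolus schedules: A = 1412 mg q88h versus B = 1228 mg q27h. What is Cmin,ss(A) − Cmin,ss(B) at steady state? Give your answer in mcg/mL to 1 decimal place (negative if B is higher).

Regimen A: f = (1/2)^(88/41) ≈ 0.2259; Cmin,ss = (1412/132)·f/(1−f) ≈ 3.122 mcg/mL.
Regimen B: f = (1/2)^(27/41) ≈ 0.6335; Cmin,ss = (1228/132)·f/(1−f) ≈ 16.080 mcg/mL.
Difference ≈ 3.122 − 16.080 ≈ -12.958 mcg/mL.

-13.0 mcg/mL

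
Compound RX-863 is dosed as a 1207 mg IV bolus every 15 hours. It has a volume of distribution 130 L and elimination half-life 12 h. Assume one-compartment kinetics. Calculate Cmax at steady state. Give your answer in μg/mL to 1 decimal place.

16.0 μg/mL

k = ln2/t½ = ln2/12 ≈ 0.057762 h⁻¹; fraction remaining f = e^(−kτ) = e^(−0.057762×15) ≈ 0.4204.
At steady state, accumulation factor R = 1/(1 − e^(−kτ)) ≈ 1.7253.
Each bolus raises the concentration by D/Vd = 1207/130 ≈ 9.285 μg/mL.
Steady-state peak Cmax,ss = C₀·R ≈ 9.285 × 1.7253 ≈ 16.019 μg/mL.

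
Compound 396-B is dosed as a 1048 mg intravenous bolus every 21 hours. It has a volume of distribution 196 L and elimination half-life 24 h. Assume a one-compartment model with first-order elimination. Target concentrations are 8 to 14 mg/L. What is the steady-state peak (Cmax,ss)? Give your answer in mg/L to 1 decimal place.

τ/t½ = 21/24 ≈ 0.875, so fraction remaining f = (1/2)^(21/24) ≈ 0.5453.
Accumulation ratio R = 1/(1 − f) ≈ 1/0.4547 ≈ 2.1993.
Each bolus raises the concentration by D/Vd = 1048/196 ≈ 5.347 mg/L.
Steady-state peak Cmax,ss = C₀·R ≈ 5.347 × 2.1993 ≈ 11.760 mg/L.
Peak 11.8 mg/L vs MTC 14 mg/L: below toxic threshold.

11.8 mg/L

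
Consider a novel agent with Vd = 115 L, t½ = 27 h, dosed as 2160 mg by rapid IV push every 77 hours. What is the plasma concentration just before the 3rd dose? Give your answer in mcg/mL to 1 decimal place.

3.0 mcg/mL

f = (1/2)^(τ/t½) = (1/2)^(77/27) ≈ 0.1385.
C₀ = D/Vd = 2160/115 ≈ 18.783 mcg/mL.
Before the 3rd dose, 2 doses have been given. Superposition: Cmin = C₀·(f + f²).
≈ 18.783 × (0.1385 + 0.0192) ≈ 18.783 × 0.1577 ≈ 2.962 mcg/mL.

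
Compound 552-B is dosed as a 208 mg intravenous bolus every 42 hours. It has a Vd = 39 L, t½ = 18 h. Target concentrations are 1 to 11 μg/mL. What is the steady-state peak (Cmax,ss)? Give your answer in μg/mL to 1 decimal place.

6.7 μg/mL

τ/t½ = 42/18 ≈ 2.3333, so fraction remaining f = (1/2)^(42/18) ≈ 0.1984.
Accumulation ratio R = 1/(1 − f) ≈ 1/0.8016 ≈ 1.2475.
Each bolus raises the concentration by D/Vd = 208/39 ≈ 5.333 μg/mL.
Steady-state peak Cmax,ss = C₀·R ≈ 5.333 × 1.2475 ≈ 6.653 μg/mL.
Peak 6.7 μg/mL vs MTC 11 μg/mL: below toxic threshold.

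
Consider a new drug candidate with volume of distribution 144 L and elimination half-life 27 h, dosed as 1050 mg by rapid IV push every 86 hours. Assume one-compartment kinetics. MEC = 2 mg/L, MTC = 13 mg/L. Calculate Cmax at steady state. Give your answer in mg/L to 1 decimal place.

k = ln2/t½ = ln2/27 ≈ 0.025672 h⁻¹; fraction remaining f = e^(−kτ) = e^(−0.025672×86) ≈ 0.1099.
Accumulation ratio R = 1/(1 − f) ≈ 1/0.8901 ≈ 1.1235.
Each bolus raises the concentration by D/Vd = 1050/144 ≈ 7.292 mg/L.
Steady-state peak Cmax,ss = C₀·R ≈ 7.292 × 1.1235 ≈ 8.193 mg/L.
Peak 8.2 mg/L vs MTC 13 mg/L: below toxic threshold.

8.2 mg/L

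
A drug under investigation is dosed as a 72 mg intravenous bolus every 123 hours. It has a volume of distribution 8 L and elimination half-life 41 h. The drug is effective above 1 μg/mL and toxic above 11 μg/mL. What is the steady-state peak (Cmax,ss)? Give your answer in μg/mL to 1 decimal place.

The dosing interval is 3 half-lives, so f = 2^(−3) = 0.125.
At steady state, R = 1/(1 − 0.125) = 8/7.
Single-dose peak C₀ = D/Vd = 72/8 = 9 μg/mL.
Steady-state peak Cmax,ss = C₀·R = 9 × 8/7 ≈ 10.286 μg/mL.
Peak 10.3 μg/mL vs MTC 11 μg/mL: below toxic threshold.

10.3 μg/mL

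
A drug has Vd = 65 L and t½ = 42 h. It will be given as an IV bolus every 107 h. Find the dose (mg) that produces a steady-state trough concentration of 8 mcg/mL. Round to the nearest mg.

2520 mg

τ/t½ = 107/42 ≈ 2.5476, so f = (1/2)^(107/42) ≈ 0.171037.
Cmin,ss = (D/Vd)·f/(1−f), so D = Cmin,ss·Vd·(1−f)/f.
D = 8 × 65 × (1−f)/f ≈ 8 × 65 × 4.84669 ≈ 2520.28 mg.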